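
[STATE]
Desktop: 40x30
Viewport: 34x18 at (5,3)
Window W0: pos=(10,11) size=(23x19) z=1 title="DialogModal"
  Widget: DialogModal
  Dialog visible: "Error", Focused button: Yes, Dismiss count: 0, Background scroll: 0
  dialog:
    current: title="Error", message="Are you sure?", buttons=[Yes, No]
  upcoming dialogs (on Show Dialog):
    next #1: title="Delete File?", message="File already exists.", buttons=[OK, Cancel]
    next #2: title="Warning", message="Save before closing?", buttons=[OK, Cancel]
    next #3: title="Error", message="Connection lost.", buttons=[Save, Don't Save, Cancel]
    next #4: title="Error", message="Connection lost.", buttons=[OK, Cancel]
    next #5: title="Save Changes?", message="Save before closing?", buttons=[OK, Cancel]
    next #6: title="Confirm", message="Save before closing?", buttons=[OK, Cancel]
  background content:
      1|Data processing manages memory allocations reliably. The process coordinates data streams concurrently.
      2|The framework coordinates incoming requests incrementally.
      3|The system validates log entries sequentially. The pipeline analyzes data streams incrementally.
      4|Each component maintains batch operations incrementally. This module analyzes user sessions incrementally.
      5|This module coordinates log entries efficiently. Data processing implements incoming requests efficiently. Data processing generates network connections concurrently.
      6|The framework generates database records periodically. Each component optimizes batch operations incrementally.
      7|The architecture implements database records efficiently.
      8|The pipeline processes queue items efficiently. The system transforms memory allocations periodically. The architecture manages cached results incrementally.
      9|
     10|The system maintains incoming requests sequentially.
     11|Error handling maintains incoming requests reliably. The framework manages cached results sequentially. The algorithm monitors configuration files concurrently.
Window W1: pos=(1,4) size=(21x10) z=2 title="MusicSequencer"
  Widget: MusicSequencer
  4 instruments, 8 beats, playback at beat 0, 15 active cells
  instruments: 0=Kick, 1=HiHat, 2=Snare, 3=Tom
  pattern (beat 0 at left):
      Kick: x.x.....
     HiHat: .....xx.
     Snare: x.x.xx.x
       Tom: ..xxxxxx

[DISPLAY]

                                  
━━━━━━━━━━━━━━━━┓                 
sicSequencer    ┃                 
────────────────┨                 
   ▼1234567     ┃                 
ick█·█·····     ┃                 
Hat·····██·     ┃                 
are█·█·██·█     ┃                 
Tom··██████     ┃━━━━━━━━━━┓      
                ┃l         ┃      
━━━━━━━━━━━━━━━━┛──────────┨      
     ┃Data processing manag┃      
     ┃The framework coordin┃      
     ┃The system validates ┃      
     ┃Each component mainta┃      
     ┃This module coordinat┃      
     ┃Th┌───────────────┐at┃      
     ┃Th│     Error     │pl┃      


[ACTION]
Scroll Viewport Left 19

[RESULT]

                                  
 ┏━━━━━━━━━━━━━━━━━━━┓            
 ┃ MusicSequencer    ┃            
 ┠───────────────────┨            
 ┃      ▼1234567     ┃            
 ┃  Kick█·█·····     ┃            
 ┃ HiHat·····██·     ┃            
 ┃ Snare█·█·██·█     ┃            
 ┃   Tom··██████     ┃━━━━━━━━━━┓ 
 ┃                   ┃l         ┃ 
 ┗━━━━━━━━━━━━━━━━━━━┛──────────┨ 
          ┃Data processing manag┃ 
          ┃The framework coordin┃ 
          ┃The system validates ┃ 
          ┃Each component mainta┃ 
          ┃This module coordinat┃ 
          ┃Th┌───────────────┐at┃ 
          ┃Th│     Error     │pl┃ 


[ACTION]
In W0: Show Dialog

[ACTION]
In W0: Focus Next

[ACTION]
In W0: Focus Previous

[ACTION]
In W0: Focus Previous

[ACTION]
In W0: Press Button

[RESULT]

                                  
 ┏━━━━━━━━━━━━━━━━━━━┓            
 ┃ MusicSequencer    ┃            
 ┠───────────────────┨            
 ┃      ▼1234567     ┃            
 ┃  Kick█·█·····     ┃            
 ┃ HiHat·····██·     ┃            
 ┃ Snare█·█·██·█     ┃            
 ┃   Tom··██████     ┃━━━━━━━━━━┓ 
 ┃                   ┃l         ┃ 
 ┗━━━━━━━━━━━━━━━━━━━┛──────────┨ 
          ┃Data processing manag┃ 
          ┃The framework coordin┃ 
          ┃The system validates ┃ 
          ┃Each component mainta┃ 
          ┃This module coordinat┃ 
          ┃The framework generat┃ 
          ┃The architecture impl┃ 


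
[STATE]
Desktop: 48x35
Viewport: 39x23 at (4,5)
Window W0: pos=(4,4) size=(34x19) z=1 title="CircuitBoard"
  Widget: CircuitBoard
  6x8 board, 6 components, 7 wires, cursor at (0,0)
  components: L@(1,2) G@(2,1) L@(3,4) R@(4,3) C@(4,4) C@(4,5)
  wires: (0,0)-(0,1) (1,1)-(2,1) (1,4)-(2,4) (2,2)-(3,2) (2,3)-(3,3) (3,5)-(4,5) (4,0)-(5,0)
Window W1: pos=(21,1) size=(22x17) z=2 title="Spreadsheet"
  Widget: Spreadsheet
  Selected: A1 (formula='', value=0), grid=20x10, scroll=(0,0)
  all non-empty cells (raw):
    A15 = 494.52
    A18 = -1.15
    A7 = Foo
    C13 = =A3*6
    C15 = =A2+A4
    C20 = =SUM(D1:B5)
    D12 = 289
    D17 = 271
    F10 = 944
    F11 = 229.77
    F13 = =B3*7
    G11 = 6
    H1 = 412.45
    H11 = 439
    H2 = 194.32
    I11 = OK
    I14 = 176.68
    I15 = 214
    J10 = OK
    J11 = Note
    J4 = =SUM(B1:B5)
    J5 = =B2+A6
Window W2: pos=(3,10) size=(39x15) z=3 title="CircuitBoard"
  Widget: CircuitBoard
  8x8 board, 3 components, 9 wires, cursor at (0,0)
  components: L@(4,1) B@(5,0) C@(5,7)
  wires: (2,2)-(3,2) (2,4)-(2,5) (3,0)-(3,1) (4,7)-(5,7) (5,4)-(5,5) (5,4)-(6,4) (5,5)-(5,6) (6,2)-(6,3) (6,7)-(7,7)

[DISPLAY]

┃ CircuitBoard   ┃       A       B    ┃
┠────────────────┃--------------------┃
┃   0 1 2 3 4 5  ┃  1      [0]       0┃
┃0  [.]─ ·       ┃  2        0       0┃
┃                ┃  3        0       0┃
━━━━━━━━━━━━━━━━━━━━━━━━━━━━━━━━━━━━━┓┃
 CircuitBoard                        ┃┃
─────────────────────────────────────┨┃
   0 1 2 3 4 5 6 7                   ┃┃
0  [.]                               ┃┃
                                     ┃┃
1                                    ┃┃
                                     ┃┛
2           ·       · ─ ·            ┃ 
            │                        ┃ 
3   · ─ ·   ·                        ┃ 
                                     ┃ 
4       L                       ·    ┃ 
                                │    ┃ 
━━━━━━━━━━━━━━━━━━━━━━━━━━━━━━━━━━━━━┛ 
                                       
                                       
                                       


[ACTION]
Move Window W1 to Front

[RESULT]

┃ CircuitBoard   ┃       A       B    ┃
┠────────────────┃--------------------┃
┃   0 1 2 3 4 5  ┃  1      [0]       0┃
┃0  [.]─ ·       ┃  2        0       0┃
┃                ┃  3        0       0┃
━━━━━━━━━━━━━━━━━┃  4        0       0┃
 CircuitBoard    ┃  5        0       0┃
─────────────────┃  6        0       0┃
   0 1 2 3 4 5 6 ┃  7 Foo            0┃
0  [.]           ┃  8        0       0┃
                 ┃  9        0       0┃
1                ┃ 10        0       0┃
                 ┗━━━━━━━━━━━━━━━━━━━━┛
2           ·       · ─ ·            ┃ 
            │                        ┃ 
3   · ─ ·   ·                        ┃ 
                                     ┃ 
4       L                       ·    ┃ 
                                │    ┃ 
━━━━━━━━━━━━━━━━━━━━━━━━━━━━━━━━━━━━━┛ 
                                       
                                       
                                       


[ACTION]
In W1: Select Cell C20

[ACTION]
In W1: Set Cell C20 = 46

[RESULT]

┃ CircuitBoard   ┃       A       B    ┃
┠────────────────┃--------------------┃
┃   0 1 2 3 4 5  ┃  1        0       0┃
┃0  [.]─ ·       ┃  2        0       0┃
┃                ┃  3        0       0┃
━━━━━━━━━━━━━━━━━┃  4        0       0┃
 CircuitBoard    ┃  5        0       0┃
─────────────────┃  6        0       0┃
   0 1 2 3 4 5 6 ┃  7 Foo            0┃
0  [.]           ┃  8        0       0┃
                 ┃  9        0       0┃
1                ┃ 10        0       0┃
                 ┗━━━━━━━━━━━━━━━━━━━━┛
2           ·       · ─ ·            ┃ 
            │                        ┃ 
3   · ─ ·   ·                        ┃ 
                                     ┃ 
4       L                       ·    ┃ 
                                │    ┃ 
━━━━━━━━━━━━━━━━━━━━━━━━━━━━━━━━━━━━━┛ 
                                       
                                       
                                       


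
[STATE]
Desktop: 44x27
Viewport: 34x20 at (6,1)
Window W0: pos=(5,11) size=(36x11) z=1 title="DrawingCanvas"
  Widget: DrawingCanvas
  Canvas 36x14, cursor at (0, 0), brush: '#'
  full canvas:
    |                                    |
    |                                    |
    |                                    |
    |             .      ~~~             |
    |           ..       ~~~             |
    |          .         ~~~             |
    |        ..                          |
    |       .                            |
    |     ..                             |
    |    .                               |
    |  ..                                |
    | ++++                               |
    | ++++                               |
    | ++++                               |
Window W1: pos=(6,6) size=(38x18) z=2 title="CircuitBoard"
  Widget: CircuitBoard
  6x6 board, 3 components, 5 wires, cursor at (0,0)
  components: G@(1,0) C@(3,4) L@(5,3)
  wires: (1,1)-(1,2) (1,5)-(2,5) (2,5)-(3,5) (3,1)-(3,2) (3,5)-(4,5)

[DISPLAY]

                                  
                                  
                                  
                                  
                                  
┏━━━━━━━━━━━━━━━━━━━━━━━━━━━━━━━━━
┃ CircuitBoard                    
┠─────────────────────────────────
┃   0 1 2 3 4 5                   
┃0  [.]                           
┃                                 
┃1   G   · ─ ·           ·        
┃                        │        
┃2                       ·        
┃                        │        
┃3       · ─ ·       C   ·        
┃                        │        
┃4                       ·        
┃                                 
┃5               L                


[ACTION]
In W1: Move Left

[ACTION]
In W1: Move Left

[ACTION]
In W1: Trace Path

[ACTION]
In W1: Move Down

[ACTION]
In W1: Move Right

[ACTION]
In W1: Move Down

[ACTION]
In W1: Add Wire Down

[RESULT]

                                  
                                  
                                  
                                  
                                  
┏━━━━━━━━━━━━━━━━━━━━━━━━━━━━━━━━━
┃ CircuitBoard                    
┠─────────────────────────────────
┃   0 1 2 3 4 5                   
┃0                                
┃                                 
┃1   G   · ─ ·           ·        
┃                        │        
┃2      [.]              ·        
┃        │               │        
┃3       · ─ ·       C   ·        
┃                        │        
┃4                       ·        
┃                                 
┃5               L                


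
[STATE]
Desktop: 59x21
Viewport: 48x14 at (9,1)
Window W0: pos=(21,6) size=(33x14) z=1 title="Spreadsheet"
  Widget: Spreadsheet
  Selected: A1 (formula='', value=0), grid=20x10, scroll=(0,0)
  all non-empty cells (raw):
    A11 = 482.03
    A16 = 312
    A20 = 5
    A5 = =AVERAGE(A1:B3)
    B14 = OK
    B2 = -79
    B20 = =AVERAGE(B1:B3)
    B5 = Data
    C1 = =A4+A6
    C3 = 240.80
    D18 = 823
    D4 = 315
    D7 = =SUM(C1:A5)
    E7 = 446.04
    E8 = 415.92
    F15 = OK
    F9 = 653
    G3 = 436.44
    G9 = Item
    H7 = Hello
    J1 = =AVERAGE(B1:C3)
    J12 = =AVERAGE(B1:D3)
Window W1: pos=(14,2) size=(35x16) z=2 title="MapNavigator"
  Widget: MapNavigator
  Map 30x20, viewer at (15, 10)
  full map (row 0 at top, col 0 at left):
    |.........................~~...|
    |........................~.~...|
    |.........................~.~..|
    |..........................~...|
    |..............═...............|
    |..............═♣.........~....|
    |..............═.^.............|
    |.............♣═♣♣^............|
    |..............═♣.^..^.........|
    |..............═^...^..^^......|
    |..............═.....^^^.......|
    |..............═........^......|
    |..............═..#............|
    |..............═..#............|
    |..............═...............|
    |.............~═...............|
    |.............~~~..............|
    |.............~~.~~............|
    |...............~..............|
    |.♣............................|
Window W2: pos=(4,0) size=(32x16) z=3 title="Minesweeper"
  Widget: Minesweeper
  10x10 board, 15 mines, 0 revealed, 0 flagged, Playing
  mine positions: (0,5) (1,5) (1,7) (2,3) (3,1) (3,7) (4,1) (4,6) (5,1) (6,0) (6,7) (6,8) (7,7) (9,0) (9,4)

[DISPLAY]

esweeper                  ┃                     
──────────────────────────┨━━━━━━━━━━━━┓        
■■■■■■                    ┃            ┃        
■■■■■■                    ┃────────────┨        
■■■■■■                    ┃..........  ┃        
■■■■■■                    ┃.....~....  ┃━━━━┓   
■■■■■■                    ┃..........  ┃    ┃   
■■■■■■                    ┃..........  ┃────┨   
■■■■■■                    ┃^.........  ┃    ┃   
■■■■■■                    ┃..^^......  ┃    ┃   
■■■■■■                    ┃^^^.......  ┃----┃   
■■■■■■                    ┃...^......  ┃0   ┃   
                          ┃..........  ┃0   ┃   
                          ┃..........  ┃0   ┃   


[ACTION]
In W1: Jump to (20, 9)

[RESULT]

esweeper                  ┃                     
──────────────────────────┨━━━━━━━━━━━━┓        
■■■■■■                    ┃            ┃        
■■■■■■                    ┃────────────┨        
■■■■■■                    ┃.~...       ┃        
■■■■■■                    ┃.....       ┃━━━━┓   
■■■■■■                    ┃~....       ┃    ┃   
■■■■■■                    ┃.....       ┃────┨   
■■■■■■                    ┃.....       ┃    ┃   
■■■■■■                    ┃.....       ┃    ┃   
■■■■■■                    ┃.....       ┃----┃   
■■■■■■                    ┃.....       ┃0   ┃   
                          ┃.....       ┃0   ┃   
                          ┃.....       ┃0   ┃   


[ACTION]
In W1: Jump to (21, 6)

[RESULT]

esweeper                  ┃                     
──────────────────────────┨━━━━━━━━━━━━┓        
■■■■■■                    ┃            ┃        
■■■■■■                    ┃────────────┨        
■■■■■■                    ┃~...        ┃        
■■■■■■                    ┃~...        ┃━━━━┓   
■■■■■■                    ┃.~..        ┃    ┃   
■■■■■■                    ┃~...        ┃────┨   
■■■■■■                    ┃....        ┃    ┃   
■■■■■■                    ┃....        ┃    ┃   
■■■■■■                    ┃....        ┃----┃   
■■■■■■                    ┃....        ┃0   ┃   
                          ┃....        ┃0   ┃   
                          ┃....        ┃0   ┃   


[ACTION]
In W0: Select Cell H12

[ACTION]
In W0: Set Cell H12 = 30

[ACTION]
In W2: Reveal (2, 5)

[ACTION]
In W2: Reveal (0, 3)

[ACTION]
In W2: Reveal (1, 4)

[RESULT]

esweeper                  ┃                     
──────────────────────────┨━━━━━━━━━━━━┓        
2■■■■■                    ┃            ┃        
3■■■■■                    ┃────────────┨        
■1■■■■                    ┃~...        ┃        
■■■■■■                    ┃~...        ┃━━━━┓   
■■■■■■                    ┃.~..        ┃    ┃   
■■■■■■                    ┃~...        ┃────┨   
■■■■■■                    ┃....        ┃    ┃   
■■■■■■                    ┃....        ┃    ┃   
■■■■■■                    ┃....        ┃----┃   
■■■■■■                    ┃....        ┃0   ┃   
                          ┃....        ┃0   ┃   
                          ┃....        ┃0   ┃   


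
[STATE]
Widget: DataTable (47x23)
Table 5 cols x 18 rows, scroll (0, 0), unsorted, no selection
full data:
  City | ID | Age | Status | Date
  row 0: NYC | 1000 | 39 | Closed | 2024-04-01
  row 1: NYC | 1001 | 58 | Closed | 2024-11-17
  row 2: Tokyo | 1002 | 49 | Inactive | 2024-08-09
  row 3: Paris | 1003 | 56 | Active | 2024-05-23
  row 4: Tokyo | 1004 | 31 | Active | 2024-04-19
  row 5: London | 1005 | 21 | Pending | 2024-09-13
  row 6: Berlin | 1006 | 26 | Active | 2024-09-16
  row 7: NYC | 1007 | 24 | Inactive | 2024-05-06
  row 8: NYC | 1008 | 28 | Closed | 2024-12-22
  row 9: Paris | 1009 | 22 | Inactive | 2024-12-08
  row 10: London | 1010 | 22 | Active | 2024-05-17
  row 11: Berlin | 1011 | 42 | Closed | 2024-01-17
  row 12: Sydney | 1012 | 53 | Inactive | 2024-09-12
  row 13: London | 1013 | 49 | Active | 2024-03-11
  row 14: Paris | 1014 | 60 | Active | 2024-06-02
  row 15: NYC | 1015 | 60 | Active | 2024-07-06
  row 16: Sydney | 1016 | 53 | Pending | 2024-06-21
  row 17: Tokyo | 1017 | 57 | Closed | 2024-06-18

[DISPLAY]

City  │ID  │Age│Status  │Date                  
──────┼────┼───┼────────┼──────────            
NYC   │1000│39 │Closed  │2024-04-01            
NYC   │1001│58 │Closed  │2024-11-17            
Tokyo │1002│49 │Inactive│2024-08-09            
Paris │1003│56 │Active  │2024-05-23            
Tokyo │1004│31 │Active  │2024-04-19            
London│1005│21 │Pending │2024-09-13            
Berlin│1006│26 │Active  │2024-09-16            
NYC   │1007│24 │Inactive│2024-05-06            
NYC   │1008│28 │Closed  │2024-12-22            
Paris │1009│22 │Inactive│2024-12-08            
London│1010│22 │Active  │2024-05-17            
Berlin│1011│42 │Closed  │2024-01-17            
Sydney│1012│53 │Inactive│2024-09-12            
London│1013│49 │Active  │2024-03-11            
Paris │1014│60 │Active  │2024-06-02            
NYC   │1015│60 │Active  │2024-07-06            
Sydney│1016│53 │Pending │2024-06-21            
Tokyo │1017│57 │Closed  │2024-06-18            
                                               
                                               
                                               


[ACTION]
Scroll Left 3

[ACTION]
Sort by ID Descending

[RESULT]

City  │ID ▼│Age│Status  │Date                  
──────┼────┼───┼────────┼──────────            
Tokyo │1017│57 │Closed  │2024-06-18            
Sydney│1016│53 │Pending │2024-06-21            
NYC   │1015│60 │Active  │2024-07-06            
Paris │1014│60 │Active  │2024-06-02            
London│1013│49 │Active  │2024-03-11            
Sydney│1012│53 │Inactive│2024-09-12            
Berlin│1011│42 │Closed  │2024-01-17            
London│1010│22 │Active  │2024-05-17            
Paris │1009│22 │Inactive│2024-12-08            
NYC   │1008│28 │Closed  │2024-12-22            
NYC   │1007│24 │Inactive│2024-05-06            
Berlin│1006│26 │Active  │2024-09-16            
London│1005│21 │Pending │2024-09-13            
Tokyo │1004│31 │Active  │2024-04-19            
Paris │1003│56 │Active  │2024-05-23            
Tokyo │1002│49 │Inactive│2024-08-09            
NYC   │1001│58 │Closed  │2024-11-17            
NYC   │1000│39 │Closed  │2024-04-01            
                                               
                                               
                                               


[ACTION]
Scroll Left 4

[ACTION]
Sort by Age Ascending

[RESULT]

City  │ID  │Ag▲│Status  │Date                  
──────┼────┼───┼────────┼──────────            
London│1005│21 │Pending │2024-09-13            
London│1010│22 │Active  │2024-05-17            
Paris │1009│22 │Inactive│2024-12-08            
NYC   │1007│24 │Inactive│2024-05-06            
Berlin│1006│26 │Active  │2024-09-16            
NYC   │1008│28 │Closed  │2024-12-22            
Tokyo │1004│31 │Active  │2024-04-19            
NYC   │1000│39 │Closed  │2024-04-01            
Berlin│1011│42 │Closed  │2024-01-17            
London│1013│49 │Active  │2024-03-11            
Tokyo │1002│49 │Inactive│2024-08-09            
Sydney│1016│53 │Pending │2024-06-21            
Sydney│1012│53 │Inactive│2024-09-12            
Paris │1003│56 │Active  │2024-05-23            
Tokyo │1017│57 │Closed  │2024-06-18            
NYC   │1001│58 │Closed  │2024-11-17            
NYC   │1015│60 │Active  │2024-07-06            
Paris │1014│60 │Active  │2024-06-02            
                                               
                                               
                                               


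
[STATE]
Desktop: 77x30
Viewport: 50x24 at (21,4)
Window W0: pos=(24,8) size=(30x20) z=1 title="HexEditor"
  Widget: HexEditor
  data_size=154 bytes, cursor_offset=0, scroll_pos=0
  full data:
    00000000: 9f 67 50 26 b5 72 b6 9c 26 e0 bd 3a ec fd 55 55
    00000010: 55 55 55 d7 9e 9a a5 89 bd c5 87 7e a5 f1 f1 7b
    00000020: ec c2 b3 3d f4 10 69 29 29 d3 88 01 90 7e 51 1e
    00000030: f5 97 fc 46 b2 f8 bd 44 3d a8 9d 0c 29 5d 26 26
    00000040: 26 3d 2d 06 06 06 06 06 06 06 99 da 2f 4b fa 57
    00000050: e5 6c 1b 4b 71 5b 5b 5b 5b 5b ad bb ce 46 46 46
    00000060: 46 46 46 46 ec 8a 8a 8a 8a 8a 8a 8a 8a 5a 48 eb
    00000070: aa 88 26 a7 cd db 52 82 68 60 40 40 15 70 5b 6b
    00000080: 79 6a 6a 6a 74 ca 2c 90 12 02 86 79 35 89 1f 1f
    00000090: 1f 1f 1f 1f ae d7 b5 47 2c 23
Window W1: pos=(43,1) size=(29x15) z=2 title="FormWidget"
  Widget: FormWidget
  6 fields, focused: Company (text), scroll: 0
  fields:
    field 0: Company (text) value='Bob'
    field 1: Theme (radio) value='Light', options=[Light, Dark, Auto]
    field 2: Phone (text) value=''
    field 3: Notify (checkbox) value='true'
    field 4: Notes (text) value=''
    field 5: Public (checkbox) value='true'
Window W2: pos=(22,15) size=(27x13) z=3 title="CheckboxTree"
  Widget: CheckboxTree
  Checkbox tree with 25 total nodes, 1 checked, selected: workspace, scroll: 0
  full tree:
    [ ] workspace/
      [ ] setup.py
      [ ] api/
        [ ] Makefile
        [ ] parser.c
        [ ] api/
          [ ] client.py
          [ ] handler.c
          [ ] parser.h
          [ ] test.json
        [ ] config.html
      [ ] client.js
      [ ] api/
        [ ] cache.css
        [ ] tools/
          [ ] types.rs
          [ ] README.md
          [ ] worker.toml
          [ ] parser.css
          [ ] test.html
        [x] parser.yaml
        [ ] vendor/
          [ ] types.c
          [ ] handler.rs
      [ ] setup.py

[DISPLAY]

                      ┃> Company:    [Bob        ]
                      ┃  Theme:      (●) Light  ( 
                      ┃  Phone:      [           ]
                      ┃  Notify:     [x]          
   ┏━━━━━━━━━━━━━━━━━━┃  Notes:      [           ]
   ┃ HexEditor        ┃  Public:     [x]          
   ┠──────────────────┃                           
   ┃00000000  9F 67 50┃                           
   ┃00000010  55 55 55┃                           
   ┃00000020  ec c2 b3┃                           
   ┃00000030  f5 97 fc┃                           
 ┏━━━━━━━━━━━━━━━━━━━━━━━━━┓━━━━━━━━━━━━━━━━━━━━━━
 ┃ CheckboxTree            ┃ 5b ┃                 
 ┠─────────────────────────┨ 8a ┃                 
 ┃>[-] workspace/          ┃ db ┃                 
 ┃   [ ] setup.py          ┃ ca ┃                 
 ┃   [ ] api/              ┃ d7 ┃                 
 ┃     [ ] Makefile        ┃    ┃                 
 ┃     [ ] parser.c        ┃    ┃                 
 ┃     [ ] api/            ┃    ┃                 
 ┃       [ ] client.py     ┃    ┃                 
 ┃       [ ] handler.c     ┃    ┃                 
 ┃       [ ] parser.h      ┃    ┃                 
 ┗━━━━━━━━━━━━━━━━━━━━━━━━━┛━━━━┛                 


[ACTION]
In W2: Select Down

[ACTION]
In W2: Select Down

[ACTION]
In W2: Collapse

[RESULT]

                      ┃> Company:    [Bob        ]
                      ┃  Theme:      (●) Light  ( 
                      ┃  Phone:      [           ]
                      ┃  Notify:     [x]          
   ┏━━━━━━━━━━━━━━━━━━┃  Notes:      [           ]
   ┃ HexEditor        ┃  Public:     [x]          
   ┠──────────────────┃                           
   ┃00000000  9F 67 50┃                           
   ┃00000010  55 55 55┃                           
   ┃00000020  ec c2 b3┃                           
   ┃00000030  f5 97 fc┃                           
 ┏━━━━━━━━━━━━━━━━━━━━━━━━━┓━━━━━━━━━━━━━━━━━━━━━━
 ┃ CheckboxTree            ┃ 5b ┃                 
 ┠─────────────────────────┨ 8a ┃                 
 ┃ [-] workspace/          ┃ db ┃                 
 ┃   [ ] setup.py          ┃ ca ┃                 
 ┃>  [ ] api/              ┃ d7 ┃                 
 ┃   [ ] client.js         ┃    ┃                 
 ┃   [-] api/              ┃    ┃                 
 ┃     [ ] cache.css       ┃    ┃                 
 ┃     [ ] tools/          ┃    ┃                 
 ┃       [ ] types.rs      ┃    ┃                 
 ┃       [ ] README.md     ┃    ┃                 
 ┗━━━━━━━━━━━━━━━━━━━━━━━━━┛━━━━┛                 


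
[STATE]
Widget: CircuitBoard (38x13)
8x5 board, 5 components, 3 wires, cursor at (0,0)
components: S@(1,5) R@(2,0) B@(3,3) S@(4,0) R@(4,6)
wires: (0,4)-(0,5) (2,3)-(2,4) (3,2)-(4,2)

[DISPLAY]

   0 1 2 3 4 5 6 7                    
0  [.]              · ─ ·             
                                      
1                       S             
                                      
2   R           · ─ ·                 
                                      
3           ·   B                     
            │                         
4   S       ·               R         
Cursor: (0,0)                         
                                      
                                      


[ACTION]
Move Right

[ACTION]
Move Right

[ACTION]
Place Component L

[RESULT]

   0 1 2 3 4 5 6 7                    
0          [L]      · ─ ·             
                                      
1                       S             
                                      
2   R           · ─ ·                 
                                      
3           ·   B                     
            │                         
4   S       ·               R         
Cursor: (0,2)                         
                                      
                                      


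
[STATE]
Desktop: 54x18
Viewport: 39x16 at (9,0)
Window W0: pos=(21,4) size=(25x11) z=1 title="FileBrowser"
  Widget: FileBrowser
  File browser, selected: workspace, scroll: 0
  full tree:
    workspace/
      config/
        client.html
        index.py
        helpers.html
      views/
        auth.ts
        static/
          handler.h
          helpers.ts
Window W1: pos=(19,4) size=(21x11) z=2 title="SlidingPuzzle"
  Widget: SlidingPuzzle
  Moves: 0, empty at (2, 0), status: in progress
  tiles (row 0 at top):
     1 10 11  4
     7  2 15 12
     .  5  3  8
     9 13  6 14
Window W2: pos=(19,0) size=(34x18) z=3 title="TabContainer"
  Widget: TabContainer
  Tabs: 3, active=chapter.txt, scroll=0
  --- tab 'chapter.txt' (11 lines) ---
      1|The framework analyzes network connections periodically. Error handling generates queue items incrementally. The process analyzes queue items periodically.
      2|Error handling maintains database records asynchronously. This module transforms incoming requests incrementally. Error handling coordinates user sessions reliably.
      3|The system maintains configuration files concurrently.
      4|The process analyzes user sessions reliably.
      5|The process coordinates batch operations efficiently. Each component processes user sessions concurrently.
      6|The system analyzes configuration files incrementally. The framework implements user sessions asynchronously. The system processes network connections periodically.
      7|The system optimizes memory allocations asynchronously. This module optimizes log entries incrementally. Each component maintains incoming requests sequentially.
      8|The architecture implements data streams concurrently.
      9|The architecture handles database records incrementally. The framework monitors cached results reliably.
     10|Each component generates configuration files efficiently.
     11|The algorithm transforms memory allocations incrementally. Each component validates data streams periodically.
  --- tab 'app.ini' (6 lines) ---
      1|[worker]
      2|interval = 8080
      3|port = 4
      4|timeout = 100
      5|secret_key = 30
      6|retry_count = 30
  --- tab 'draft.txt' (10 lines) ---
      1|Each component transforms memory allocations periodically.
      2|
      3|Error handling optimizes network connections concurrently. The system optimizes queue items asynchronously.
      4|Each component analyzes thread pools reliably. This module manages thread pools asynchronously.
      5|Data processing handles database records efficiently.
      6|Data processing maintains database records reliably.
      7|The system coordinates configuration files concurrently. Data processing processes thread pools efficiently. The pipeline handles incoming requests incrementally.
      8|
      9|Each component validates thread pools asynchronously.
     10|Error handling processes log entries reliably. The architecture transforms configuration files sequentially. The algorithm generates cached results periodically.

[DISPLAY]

          ┏━━━━━━━━━━━━━━━━━━━━━━━━━━━━
          ┃ TabContainer               
          ┠────────────────────────────
          ┃[chapter.txt]│ app.ini │ dra
          ┃────────────────────────────
          ┃The framework analyzes netwo
          ┃Error handling maintains dat
          ┃The system maintains configu
          ┃The process analyzes user se
          ┃The process coordinates batc
          ┃The system analyzes configur
          ┃The system optimizes memory 
          ┃The architecture implements 
          ┃The architecture handles dat
          ┃Each component generates con
          ┃The algorithm transforms mem


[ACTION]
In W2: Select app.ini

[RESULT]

          ┏━━━━━━━━━━━━━━━━━━━━━━━━━━━━
          ┃ TabContainer               
          ┠────────────────────────────
          ┃ chapter.txt │[app.ini]│ dra
          ┃────────────────────────────
          ┃[worker]                    
          ┃interval = 8080             
          ┃port = 4                    
          ┃timeout = 100               
          ┃secret_key = 30             
          ┃retry_count = 30            
          ┃                            
          ┃                            
          ┃                            
          ┃                            
          ┃                            


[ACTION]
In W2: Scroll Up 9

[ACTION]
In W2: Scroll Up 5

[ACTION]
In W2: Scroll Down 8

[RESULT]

          ┏━━━━━━━━━━━━━━━━━━━━━━━━━━━━
          ┃ TabContainer               
          ┠────────────────────────────
          ┃ chapter.txt │[app.ini]│ dra
          ┃────────────────────────────
          ┃retry_count = 30            
          ┃                            
          ┃                            
          ┃                            
          ┃                            
          ┃                            
          ┃                            
          ┃                            
          ┃                            
          ┃                            
          ┃                            


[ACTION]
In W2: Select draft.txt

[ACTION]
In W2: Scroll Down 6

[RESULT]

          ┏━━━━━━━━━━━━━━━━━━━━━━━━━━━━
          ┃ TabContainer               
          ┠────────────────────────────
          ┃ chapter.txt │ app.ini │[dra
          ┃────────────────────────────
          ┃The system coordinates confi
          ┃                            
          ┃Each component validates thr
          ┃Error handling processes log
          ┃                            
          ┃                            
          ┃                            
          ┃                            
          ┃                            
          ┃                            
          ┃                            


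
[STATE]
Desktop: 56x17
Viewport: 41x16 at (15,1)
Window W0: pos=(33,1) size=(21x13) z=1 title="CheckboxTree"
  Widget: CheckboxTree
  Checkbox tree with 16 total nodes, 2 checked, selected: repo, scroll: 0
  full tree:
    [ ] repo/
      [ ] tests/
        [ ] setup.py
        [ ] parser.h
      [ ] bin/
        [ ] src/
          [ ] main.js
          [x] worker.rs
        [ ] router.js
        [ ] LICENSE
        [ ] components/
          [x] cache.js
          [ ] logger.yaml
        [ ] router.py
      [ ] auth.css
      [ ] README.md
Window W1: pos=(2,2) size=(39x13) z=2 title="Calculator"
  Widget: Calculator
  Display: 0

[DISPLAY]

                  ┏━━━━━━━━━━━━━━━━━━━┓  
━━━━━━━━━━━━━━━━━━━━━━━━━┓oxTree      ┃  
                         ┃────────────┨  
─────────────────────────┨po/         ┃  
                        0┃tests/      ┃  
┬───┐                    ┃] setup.py  ┃  
│ ÷ │                    ┃] parser.h  ┃  
┼───┤                    ┃bin/        ┃  
│ × │                    ┃] src/      ┃  
┼───┤                    ┃[ ] main.js ┃  
│ - │                    ┃[x] worker.r┃  
┼───┤                    ┃] router.js ┃  
│ + │                    ┃━━━━━━━━━━━━┛  
━━━━━━━━━━━━━━━━━━━━━━━━━┛               
                                         
                                         


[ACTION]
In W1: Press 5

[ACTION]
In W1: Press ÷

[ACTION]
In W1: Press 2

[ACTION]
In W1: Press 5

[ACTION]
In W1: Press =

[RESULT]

                  ┏━━━━━━━━━━━━━━━━━━━┓  
━━━━━━━━━━━━━━━━━━━━━━━━━┓oxTree      ┃  
                         ┃────────────┨  
─────────────────────────┨po/         ┃  
                      0.2┃tests/      ┃  
┬───┐                    ┃] setup.py  ┃  
│ ÷ │                    ┃] parser.h  ┃  
┼───┤                    ┃bin/        ┃  
│ × │                    ┃] src/      ┃  
┼───┤                    ┃[ ] main.js ┃  
│ - │                    ┃[x] worker.r┃  
┼───┤                    ┃] router.js ┃  
│ + │                    ┃━━━━━━━━━━━━┛  
━━━━━━━━━━━━━━━━━━━━━━━━━┛               
                                         
                                         


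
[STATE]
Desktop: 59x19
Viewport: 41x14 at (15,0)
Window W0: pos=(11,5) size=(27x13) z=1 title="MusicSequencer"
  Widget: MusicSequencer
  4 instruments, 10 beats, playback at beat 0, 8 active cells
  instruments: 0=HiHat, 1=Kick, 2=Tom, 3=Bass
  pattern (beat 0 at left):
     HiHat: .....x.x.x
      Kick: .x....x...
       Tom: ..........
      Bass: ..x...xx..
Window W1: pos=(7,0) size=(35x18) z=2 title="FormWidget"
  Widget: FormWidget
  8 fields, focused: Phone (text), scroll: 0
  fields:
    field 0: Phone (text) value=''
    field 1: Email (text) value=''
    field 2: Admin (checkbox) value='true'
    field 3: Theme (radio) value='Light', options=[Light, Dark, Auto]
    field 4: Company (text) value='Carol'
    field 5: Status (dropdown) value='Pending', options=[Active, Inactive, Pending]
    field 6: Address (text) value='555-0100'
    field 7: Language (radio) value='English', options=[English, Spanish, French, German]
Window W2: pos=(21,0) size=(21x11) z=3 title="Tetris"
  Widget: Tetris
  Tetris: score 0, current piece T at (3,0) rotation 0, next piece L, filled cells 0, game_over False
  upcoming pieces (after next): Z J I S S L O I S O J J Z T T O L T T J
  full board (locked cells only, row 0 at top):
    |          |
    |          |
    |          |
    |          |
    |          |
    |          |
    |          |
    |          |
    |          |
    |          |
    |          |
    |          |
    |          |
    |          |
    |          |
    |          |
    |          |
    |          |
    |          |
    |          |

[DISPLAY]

━━━━━━┏━━━━━━━━━━━━━━━━━━━┓              
dget  ┃ Tetris            ┃              
──────┠───────────────────┨              
:     ┃          │Next:   ┃              
:     ┃          │  ▒     ┃              
:     ┃          │▒▒▒     ┃              
:     ┃          │        ┃              
ny:   ┃          │        ┃              
s:    ┃          │        ┃              
ss:   ┃          │Score:  ┃              
age:  ┗━━━━━━━━━━━━━━━━━━━┛              
                          ┃              
                          ┃              
                          ┃              


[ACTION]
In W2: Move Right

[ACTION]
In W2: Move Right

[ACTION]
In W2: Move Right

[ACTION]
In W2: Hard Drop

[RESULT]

━━━━━━┏━━━━━━━━━━━━━━━━━━━┓              
dget  ┃ Tetris            ┃              
──────┠───────────────────┨              
:     ┃          │Next:   ┃              
:     ┃          │▓▓      ┃              
:     ┃          │ ▓▓     ┃              
:     ┃          │        ┃              
ny:   ┃          │        ┃              
s:    ┃       ▒  │        ┃              
ss:   ┃      ▒▒▒ │Score:  ┃              
age:  ┗━━━━━━━━━━━━━━━━━━━┛              
                          ┃              
                          ┃              
                          ┃              


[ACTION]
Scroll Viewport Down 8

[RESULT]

:     ┃          │ ▓▓     ┃              
:     ┃          │        ┃              
ny:   ┃          │        ┃              
s:    ┃       ▒  │        ┃              
ss:   ┃      ▒▒▒ │Score:  ┃              
age:  ┗━━━━━━━━━━━━━━━━━━━┛              
                          ┃              
                          ┃              
                          ┃              
                          ┃              
                          ┃              
                          ┃              
━━━━━━━━━━━━━━━━━━━━━━━━━━┛              
                                         
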